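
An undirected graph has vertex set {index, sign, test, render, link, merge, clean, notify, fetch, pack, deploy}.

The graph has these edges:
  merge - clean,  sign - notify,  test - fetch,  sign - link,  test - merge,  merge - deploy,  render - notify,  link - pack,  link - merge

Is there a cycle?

No

DFS, tracking each vertex's parent; an edge to a visited non-parent vertex closes a cycle.
Start from test:
visit test (parent –)
  visit fetch (parent test)
    fetch–test: parent, skip
  visit merge (parent test)
    merge–test: parent, skip
    visit deploy (parent merge)
      deploy–merge: parent, skip
    visit clean (parent merge)
      clean–merge: parent, skip
    visit link (parent merge)
      link–merge: parent, skip
      visit sign (parent link)
        sign–link: parent, skip
        visit notify (parent sign)
          notify–sign: parent, skip
          visit render (parent notify)
            render–notify: parent, skip
      visit pack (parent link)
        pack–link: parent, skip
visit index (parent –)
No non-parent visited neighbor found — the graph is a forest.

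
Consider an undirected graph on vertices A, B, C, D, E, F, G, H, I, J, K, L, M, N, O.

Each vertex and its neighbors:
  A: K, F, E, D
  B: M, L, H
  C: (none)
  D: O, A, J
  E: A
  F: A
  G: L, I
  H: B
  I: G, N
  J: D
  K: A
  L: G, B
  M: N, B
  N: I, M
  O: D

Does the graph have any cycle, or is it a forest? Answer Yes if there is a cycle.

Yes

DFS, tracking each vertex's parent; an edge to a visited non-parent vertex closes a cycle.
Start from M:
visit M (parent –)
  visit N (parent M)
    visit I (parent N)
      visit G (parent I)
        visit L (parent G)
          L–G: parent, skip
          visit B (parent L)
            B–M: M visited and ≠ parent → cycle
Cycle: M – N – I – G – L – B – M.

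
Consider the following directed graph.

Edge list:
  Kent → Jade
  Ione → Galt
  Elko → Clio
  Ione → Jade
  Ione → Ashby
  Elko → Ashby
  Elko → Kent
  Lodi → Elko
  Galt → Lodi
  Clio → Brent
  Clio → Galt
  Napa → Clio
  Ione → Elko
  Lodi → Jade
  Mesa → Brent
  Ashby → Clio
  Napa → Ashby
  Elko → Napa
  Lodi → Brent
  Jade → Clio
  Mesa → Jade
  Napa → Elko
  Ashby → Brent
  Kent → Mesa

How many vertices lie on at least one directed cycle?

9

A vertex is on a directed cycle iff it belongs to a strongly connected component of size ≥ 2 (or has a self-loop).
The vertices on cycles are {Clio, Elko, Galt, Jade, Kent, Lodi, Mesa, Napa, Ashby} — 9 in total.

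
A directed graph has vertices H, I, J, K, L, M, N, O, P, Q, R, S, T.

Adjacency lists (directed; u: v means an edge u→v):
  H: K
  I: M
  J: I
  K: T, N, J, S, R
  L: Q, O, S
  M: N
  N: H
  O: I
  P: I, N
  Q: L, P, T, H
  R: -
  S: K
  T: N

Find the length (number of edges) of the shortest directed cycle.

2

For each vertex v, BFS finds the shortest path from v back to v.
The shortest such closed walk is Q → L → Q, length 2.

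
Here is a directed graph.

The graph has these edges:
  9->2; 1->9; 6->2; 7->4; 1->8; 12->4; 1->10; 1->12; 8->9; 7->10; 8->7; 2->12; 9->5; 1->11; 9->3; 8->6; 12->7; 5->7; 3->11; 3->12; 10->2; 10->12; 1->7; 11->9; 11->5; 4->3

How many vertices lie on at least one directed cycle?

A vertex is on a directed cycle iff it belongs to a strongly connected component of size ≥ 2 (or has a self-loop).
The vertices on cycles are {2, 3, 4, 5, 7, 9, 10, 11, 12} — 9 in total.

9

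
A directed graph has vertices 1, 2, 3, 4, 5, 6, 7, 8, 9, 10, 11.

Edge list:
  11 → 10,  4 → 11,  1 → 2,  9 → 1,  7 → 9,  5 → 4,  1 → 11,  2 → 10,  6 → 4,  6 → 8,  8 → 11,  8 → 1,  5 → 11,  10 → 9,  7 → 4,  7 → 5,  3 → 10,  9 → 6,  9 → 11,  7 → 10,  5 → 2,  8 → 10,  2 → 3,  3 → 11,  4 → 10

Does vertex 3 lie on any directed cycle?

3 is on a cycle iff 3 can reach itself via ≥1 edge.
3 → 10 → 9 → 1 → 2 → 3 — yes.

Yes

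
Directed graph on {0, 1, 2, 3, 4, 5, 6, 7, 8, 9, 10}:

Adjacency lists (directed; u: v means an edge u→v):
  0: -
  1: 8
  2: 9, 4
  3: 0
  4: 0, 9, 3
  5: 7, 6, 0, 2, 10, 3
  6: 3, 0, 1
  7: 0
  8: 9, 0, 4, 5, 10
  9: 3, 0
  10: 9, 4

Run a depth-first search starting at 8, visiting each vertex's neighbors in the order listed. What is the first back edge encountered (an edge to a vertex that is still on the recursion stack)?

1→8

DFS from 8 (visiting each vertex's neighbors in the order listed); mark gray on enter, black on exit:
8 gray
  9 gray
    3 gray
      0 gray
      0 black
    3 black
    9→0: 0 black — skip
  9 black
  8→0: 0 black — skip
  4 gray
    4→0: 0 black — skip
    4→9: 9 black — skip
    4→3: 3 black — skip
  4 black
  5 gray
    7 gray
      7→0: 0 black — skip
    7 black
    6 gray
      6→3: 3 black — skip
      6→0: 0 black — skip
      1 gray
        1→8: 8 is gray → back edge
First back edge: 1 → 8.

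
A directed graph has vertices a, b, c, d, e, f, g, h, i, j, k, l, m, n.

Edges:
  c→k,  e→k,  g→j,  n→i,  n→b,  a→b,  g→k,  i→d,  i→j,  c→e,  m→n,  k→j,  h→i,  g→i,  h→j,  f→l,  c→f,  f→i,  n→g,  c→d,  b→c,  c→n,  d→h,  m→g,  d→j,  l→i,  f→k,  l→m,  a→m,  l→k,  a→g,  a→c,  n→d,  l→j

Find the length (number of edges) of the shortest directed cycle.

3

For each vertex v, BFS finds the shortest path from v back to v.
The shortest such closed walk is c → n → b → c, length 3.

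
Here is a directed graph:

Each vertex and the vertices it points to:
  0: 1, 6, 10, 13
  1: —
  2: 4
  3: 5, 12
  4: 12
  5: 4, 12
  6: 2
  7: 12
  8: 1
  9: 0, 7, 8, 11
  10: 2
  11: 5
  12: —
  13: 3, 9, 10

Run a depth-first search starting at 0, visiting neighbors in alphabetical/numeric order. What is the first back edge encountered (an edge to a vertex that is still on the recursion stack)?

9->0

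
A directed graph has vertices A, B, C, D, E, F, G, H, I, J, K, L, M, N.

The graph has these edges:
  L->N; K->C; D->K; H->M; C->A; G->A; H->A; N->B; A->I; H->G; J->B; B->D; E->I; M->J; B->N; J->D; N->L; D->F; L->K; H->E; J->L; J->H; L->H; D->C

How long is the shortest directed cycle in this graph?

2

For each vertex v, BFS finds the shortest path from v back to v.
The shortest such closed walk is L → N → L, length 2.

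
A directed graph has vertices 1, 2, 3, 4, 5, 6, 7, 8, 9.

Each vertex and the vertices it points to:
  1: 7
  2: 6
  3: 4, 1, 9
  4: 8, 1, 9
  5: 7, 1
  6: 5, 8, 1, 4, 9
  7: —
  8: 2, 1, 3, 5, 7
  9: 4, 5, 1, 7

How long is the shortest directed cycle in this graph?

2

For each vertex v, BFS finds the shortest path from v back to v.
The shortest such closed walk is 9 → 4 → 9, length 2.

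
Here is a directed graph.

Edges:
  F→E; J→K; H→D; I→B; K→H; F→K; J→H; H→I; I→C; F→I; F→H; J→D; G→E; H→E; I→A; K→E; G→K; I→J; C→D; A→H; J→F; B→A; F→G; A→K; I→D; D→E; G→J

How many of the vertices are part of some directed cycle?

A vertex is on a directed cycle iff it belongs to a strongly connected component of size ≥ 2 (or has a self-loop).
The vertices on cycles are {A, B, F, G, H, I, J, K} — 8 in total.

8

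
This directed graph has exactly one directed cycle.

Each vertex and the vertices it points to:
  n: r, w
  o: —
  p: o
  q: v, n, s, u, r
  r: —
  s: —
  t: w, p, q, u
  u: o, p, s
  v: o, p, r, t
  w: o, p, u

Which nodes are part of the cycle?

DFS with gray/black marking from t:
t gray
  w gray
    o gray
    o black
    p gray
      p→o: o black — skip
    p black
    u gray
      u→o: o black — skip
      u→p: p black — skip
      s gray
      s black
    u black
  w black
  t→p: p black — skip
  q gray
    v gray
      v→o: o black — skip
      v→p: p black — skip
      r gray
      r black
      v→t: t is gray → back edge
Back edge closes the cycle t → q → v → t; its vertices are {q, t, v}.

q, t, v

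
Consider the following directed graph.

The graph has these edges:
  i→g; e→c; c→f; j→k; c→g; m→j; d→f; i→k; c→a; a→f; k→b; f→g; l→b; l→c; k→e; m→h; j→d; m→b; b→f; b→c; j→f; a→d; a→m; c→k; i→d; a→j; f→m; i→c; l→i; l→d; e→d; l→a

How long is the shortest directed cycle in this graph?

For each vertex v, BFS finds the shortest path from v back to v.
The shortest such closed walk is m → j → f → m, length 3.

3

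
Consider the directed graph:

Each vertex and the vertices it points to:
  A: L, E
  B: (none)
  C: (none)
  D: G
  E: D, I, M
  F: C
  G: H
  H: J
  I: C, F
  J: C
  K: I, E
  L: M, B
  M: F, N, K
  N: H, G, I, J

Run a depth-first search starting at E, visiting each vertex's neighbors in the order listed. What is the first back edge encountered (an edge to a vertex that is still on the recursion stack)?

DFS from E (visiting each vertex's neighbors in the order listed); mark gray on enter, black on exit:
E gray
  D gray
    G gray
      H gray
        J gray
          C gray
          C black
        J black
      H black
    G black
  D black
  I gray
    I→C: C black — skip
    F gray
      F→C: C black — skip
    F black
  I black
  M gray
    M→F: F black — skip
    N gray
      N→H: H black — skip
      N→G: G black — skip
      N→I: I black — skip
      N→J: J black — skip
    N black
    K gray
      K→I: I black — skip
      K→E: E is gray → back edge
First back edge: K → E.

K->E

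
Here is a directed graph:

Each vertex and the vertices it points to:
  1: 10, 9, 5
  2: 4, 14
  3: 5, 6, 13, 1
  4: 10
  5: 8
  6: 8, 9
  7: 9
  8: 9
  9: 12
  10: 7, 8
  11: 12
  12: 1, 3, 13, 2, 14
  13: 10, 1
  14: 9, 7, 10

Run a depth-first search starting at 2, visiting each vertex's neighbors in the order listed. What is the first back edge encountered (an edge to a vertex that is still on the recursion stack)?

DFS from 2 (visiting each vertex's neighbors in the order listed); mark gray on enter, black on exit:
2 gray
  4 gray
    10 gray
      7 gray
        9 gray
          12 gray
            1 gray
              1→10: 10 is gray → back edge
First back edge: 1 → 10.

1→10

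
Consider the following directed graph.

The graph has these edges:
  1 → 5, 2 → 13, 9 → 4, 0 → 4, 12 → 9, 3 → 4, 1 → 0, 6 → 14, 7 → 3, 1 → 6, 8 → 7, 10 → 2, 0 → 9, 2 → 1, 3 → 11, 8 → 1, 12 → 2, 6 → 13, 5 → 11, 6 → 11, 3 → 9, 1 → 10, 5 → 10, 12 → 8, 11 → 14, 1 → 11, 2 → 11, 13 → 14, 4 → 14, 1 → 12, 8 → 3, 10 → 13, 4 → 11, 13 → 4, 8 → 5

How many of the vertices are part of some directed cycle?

6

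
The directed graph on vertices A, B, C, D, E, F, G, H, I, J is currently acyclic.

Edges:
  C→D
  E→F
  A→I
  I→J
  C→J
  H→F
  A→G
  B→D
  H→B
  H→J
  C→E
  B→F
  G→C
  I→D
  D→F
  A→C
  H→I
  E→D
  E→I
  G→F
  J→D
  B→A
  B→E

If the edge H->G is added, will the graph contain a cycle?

Adding H→G creates a cycle iff G can already reach H.
Explore from G: no path reaches H. The graph stays acyclic.

No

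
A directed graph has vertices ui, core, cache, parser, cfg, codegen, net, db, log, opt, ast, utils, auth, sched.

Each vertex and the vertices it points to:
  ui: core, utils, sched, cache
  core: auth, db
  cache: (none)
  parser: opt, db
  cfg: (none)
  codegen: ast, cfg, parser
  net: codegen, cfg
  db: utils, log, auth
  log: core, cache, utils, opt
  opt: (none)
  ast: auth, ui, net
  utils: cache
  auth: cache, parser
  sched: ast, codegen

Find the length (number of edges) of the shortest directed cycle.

3

For each vertex v, BFS finds the shortest path from v back to v.
The shortest such closed walk is ui → sched → ast → ui, length 3.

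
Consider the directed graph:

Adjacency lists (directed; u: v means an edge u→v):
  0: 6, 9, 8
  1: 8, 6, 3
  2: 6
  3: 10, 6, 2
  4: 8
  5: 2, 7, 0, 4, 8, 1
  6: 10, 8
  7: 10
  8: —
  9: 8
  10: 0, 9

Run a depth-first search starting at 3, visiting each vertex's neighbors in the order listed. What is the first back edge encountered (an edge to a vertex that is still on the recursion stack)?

6->10

DFS from 3 (visiting each vertex's neighbors in the order listed); mark gray on enter, black on exit:
3 gray
  10 gray
    0 gray
      6 gray
        6→10: 10 is gray → back edge
First back edge: 6 → 10.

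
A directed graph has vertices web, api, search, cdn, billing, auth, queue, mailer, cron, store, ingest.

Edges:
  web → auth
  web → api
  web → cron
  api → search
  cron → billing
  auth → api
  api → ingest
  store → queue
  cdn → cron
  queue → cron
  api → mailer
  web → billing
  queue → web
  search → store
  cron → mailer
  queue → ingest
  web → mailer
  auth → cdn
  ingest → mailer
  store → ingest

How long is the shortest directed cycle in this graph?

For each vertex v, BFS finds the shortest path from v back to v.
The shortest such closed walk is queue → web → api → search → store → queue, length 5.

5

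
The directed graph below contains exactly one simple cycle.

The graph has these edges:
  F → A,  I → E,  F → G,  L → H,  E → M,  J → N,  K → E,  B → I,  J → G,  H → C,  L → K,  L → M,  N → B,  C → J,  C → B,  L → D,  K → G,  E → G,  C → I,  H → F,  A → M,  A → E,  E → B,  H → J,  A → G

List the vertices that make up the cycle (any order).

B, E, I

DFS with gray/black marking from E:
E gray
  B gray
    I gray
      I→E: E is gray → back edge
Back edge closes the cycle E → B → I → E; its vertices are {B, E, I}.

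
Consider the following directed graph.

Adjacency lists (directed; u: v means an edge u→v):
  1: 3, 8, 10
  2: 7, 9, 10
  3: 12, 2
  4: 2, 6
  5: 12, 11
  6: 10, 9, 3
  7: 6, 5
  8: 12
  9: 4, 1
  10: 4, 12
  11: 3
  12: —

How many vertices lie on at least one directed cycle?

A vertex is on a directed cycle iff it belongs to a strongly connected component of size ≥ 2 (or has a self-loop).
The vertices on cycles are {1, 2, 3, 4, 5, 6, 7, 9, 10, 11} — 10 in total.

10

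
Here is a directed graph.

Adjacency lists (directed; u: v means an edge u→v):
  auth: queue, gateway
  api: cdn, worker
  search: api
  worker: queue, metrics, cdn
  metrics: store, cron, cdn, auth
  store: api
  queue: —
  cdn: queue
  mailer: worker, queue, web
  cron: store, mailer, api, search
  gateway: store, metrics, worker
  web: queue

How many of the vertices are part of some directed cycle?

A vertex is on a directed cycle iff it belongs to a strongly connected component of size ≥ 2 (or has a self-loop).
The vertices on cycles are {api, auth, cron, store, mailer, search, worker, gateway, metrics} — 9 in total.

9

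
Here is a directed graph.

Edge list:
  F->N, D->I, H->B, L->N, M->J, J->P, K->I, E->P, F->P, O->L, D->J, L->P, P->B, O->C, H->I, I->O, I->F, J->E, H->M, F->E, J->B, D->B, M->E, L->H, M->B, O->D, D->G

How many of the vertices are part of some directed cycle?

5

A vertex is on a directed cycle iff it belongs to a strongly connected component of size ≥ 2 (or has a self-loop).
The vertices on cycles are {D, H, I, L, O} — 5 in total.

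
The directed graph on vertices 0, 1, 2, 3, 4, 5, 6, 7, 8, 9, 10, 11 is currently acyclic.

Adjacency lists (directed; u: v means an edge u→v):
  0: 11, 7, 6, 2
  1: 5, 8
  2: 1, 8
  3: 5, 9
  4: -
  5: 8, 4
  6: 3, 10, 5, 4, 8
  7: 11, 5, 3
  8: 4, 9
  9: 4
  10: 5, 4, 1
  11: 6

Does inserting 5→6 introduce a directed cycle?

Adding 5→6 creates a cycle iff 6 can already reach 5.
Path from 6: 6 → 5.
So 6 → … → 5 → 6 is a cycle.

Yes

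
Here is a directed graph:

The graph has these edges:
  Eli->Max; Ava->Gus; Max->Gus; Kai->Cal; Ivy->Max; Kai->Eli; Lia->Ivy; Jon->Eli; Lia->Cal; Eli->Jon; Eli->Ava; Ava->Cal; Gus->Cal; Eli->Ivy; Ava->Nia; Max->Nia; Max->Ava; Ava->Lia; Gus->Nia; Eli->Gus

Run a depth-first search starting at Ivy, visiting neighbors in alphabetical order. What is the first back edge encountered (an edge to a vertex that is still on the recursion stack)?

DFS from Ivy (visiting neighbors in alphabetical order); mark gray on enter, black on exit:
Ivy gray
  Max gray
    Ava gray
      Cal gray
      Cal black
      Gus gray
        Gus→Cal: Cal black — skip
        Nia gray
        Nia black
      Gus black
      Lia gray
        Lia→Cal: Cal black — skip
        Lia→Ivy: Ivy is gray → back edge
First back edge: Lia → Ivy.

Lia→Ivy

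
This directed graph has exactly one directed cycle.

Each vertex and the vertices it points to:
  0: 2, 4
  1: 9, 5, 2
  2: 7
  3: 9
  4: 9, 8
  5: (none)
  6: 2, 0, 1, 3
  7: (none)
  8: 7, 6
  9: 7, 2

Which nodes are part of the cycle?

0, 4, 6, 8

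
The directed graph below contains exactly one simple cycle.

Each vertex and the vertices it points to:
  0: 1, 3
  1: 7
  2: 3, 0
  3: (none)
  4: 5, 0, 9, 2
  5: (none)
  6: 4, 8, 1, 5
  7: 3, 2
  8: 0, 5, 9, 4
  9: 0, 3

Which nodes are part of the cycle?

0, 1, 2, 7

DFS with gray/black marking from 1:
1 gray
  7 gray
    3 gray
    3 black
    2 gray
      2→3: 3 black — skip
      0 gray
        0→1: 1 is gray → back edge
Back edge closes the cycle 1 → 7 → 2 → 0 → 1; its vertices are {0, 1, 2, 7}.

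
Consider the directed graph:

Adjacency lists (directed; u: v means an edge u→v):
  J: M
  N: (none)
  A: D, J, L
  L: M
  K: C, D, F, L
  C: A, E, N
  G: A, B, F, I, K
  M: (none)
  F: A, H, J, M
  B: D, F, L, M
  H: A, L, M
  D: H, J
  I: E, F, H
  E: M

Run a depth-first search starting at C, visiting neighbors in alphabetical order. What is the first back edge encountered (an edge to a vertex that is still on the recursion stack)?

H→A

DFS from C (visiting neighbors in alphabetical order); mark gray on enter, black on exit:
C gray
  A gray
    D gray
      H gray
        H→A: A is gray → back edge
First back edge: H → A.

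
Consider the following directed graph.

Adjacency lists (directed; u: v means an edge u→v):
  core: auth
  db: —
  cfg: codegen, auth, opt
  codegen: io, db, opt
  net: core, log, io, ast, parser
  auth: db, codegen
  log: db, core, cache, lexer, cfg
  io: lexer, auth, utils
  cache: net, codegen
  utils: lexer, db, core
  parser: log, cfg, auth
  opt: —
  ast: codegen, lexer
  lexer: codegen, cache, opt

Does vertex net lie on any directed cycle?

net is on a cycle iff net can reach itself via ≥1 edge.
net → log → cache → net — yes.

Yes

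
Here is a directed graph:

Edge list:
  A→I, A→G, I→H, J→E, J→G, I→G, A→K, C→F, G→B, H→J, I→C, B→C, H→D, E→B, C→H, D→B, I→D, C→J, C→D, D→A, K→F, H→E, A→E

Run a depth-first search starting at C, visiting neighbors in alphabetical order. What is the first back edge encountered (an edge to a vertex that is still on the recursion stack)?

B->C

DFS from C (visiting neighbors in alphabetical order); mark gray on enter, black on exit:
C gray
  D gray
    A gray
      E gray
        B gray
          B→C: C is gray → back edge
First back edge: B → C.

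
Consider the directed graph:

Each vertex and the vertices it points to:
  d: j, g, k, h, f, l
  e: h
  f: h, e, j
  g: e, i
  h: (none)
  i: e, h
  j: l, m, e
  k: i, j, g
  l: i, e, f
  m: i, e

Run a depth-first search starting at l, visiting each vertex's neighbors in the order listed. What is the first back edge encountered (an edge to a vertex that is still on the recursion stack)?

j->l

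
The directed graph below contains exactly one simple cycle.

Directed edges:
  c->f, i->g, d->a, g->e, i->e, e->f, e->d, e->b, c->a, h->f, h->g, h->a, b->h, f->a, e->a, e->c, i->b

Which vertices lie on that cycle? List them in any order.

DFS with gray/black marking from e:
e gray
  d gray
    a gray
    a black
  d black
  b gray
    h gray
      h→a: a black — skip
      f gray
        f→a: a black — skip
      f black
      g gray
        g→e: e is gray → back edge
Back edge closes the cycle e → b → h → g → e; its vertices are {b, e, g, h}.

b, e, g, h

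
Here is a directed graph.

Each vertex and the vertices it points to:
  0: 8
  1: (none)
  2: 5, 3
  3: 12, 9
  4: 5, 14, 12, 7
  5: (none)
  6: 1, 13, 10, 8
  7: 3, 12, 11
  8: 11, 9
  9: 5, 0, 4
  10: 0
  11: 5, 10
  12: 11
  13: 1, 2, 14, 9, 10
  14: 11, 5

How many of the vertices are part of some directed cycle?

10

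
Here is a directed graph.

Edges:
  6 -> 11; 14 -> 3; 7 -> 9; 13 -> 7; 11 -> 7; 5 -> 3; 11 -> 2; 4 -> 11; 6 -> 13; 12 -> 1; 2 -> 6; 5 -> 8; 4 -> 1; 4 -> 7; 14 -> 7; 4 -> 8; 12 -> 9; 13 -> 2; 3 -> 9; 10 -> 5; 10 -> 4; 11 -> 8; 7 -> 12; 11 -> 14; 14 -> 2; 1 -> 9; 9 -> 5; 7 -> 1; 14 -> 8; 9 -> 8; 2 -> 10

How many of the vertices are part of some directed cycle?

A vertex is on a directed cycle iff it belongs to a strongly connected component of size ≥ 2 (or has a self-loop).
The vertices on cycles are {2, 3, 4, 5, 6, 9, 10, 11, 13, 14} — 10 in total.

10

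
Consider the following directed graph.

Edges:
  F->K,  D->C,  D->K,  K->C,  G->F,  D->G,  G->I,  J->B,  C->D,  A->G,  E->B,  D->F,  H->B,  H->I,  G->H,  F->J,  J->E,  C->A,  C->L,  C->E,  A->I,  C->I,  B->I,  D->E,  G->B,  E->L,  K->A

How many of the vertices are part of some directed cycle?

6

A vertex is on a directed cycle iff it belongs to a strongly connected component of size ≥ 2 (or has a self-loop).
The vertices on cycles are {A, C, D, F, G, K} — 6 in total.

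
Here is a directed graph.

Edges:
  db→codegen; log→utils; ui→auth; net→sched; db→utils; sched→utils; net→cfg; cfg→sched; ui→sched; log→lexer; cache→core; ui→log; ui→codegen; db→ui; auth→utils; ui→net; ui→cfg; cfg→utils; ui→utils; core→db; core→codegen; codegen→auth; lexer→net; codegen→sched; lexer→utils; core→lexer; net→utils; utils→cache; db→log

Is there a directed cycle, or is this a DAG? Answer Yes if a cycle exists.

Yes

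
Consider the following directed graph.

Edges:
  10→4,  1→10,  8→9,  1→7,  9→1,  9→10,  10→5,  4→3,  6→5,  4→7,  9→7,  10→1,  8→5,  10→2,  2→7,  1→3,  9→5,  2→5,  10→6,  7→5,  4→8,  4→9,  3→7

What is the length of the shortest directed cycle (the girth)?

For each vertex v, BFS finds the shortest path from v back to v.
The shortest such closed walk is 10 → 1 → 10, length 2.

2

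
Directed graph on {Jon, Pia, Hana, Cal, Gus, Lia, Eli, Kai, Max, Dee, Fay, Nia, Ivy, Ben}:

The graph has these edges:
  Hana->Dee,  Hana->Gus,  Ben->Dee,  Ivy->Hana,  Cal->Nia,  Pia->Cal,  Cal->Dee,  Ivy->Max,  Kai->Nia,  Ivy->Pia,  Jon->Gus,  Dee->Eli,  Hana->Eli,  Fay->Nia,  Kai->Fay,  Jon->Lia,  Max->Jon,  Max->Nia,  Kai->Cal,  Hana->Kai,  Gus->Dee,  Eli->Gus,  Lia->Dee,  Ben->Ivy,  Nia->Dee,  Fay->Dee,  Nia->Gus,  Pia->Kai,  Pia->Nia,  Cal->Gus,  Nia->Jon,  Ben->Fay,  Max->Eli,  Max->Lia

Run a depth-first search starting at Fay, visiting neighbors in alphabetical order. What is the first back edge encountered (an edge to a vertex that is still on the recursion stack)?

Gus->Dee

DFS from Fay (visiting neighbors in alphabetical order); mark gray on enter, black on exit:
Fay gray
  Dee gray
    Eli gray
      Gus gray
        Gus→Dee: Dee is gray → back edge
First back edge: Gus → Dee.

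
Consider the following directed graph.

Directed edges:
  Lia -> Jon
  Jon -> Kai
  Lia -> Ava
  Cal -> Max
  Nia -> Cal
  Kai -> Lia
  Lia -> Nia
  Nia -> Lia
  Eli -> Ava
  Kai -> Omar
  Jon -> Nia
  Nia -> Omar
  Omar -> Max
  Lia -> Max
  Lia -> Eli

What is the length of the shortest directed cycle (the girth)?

2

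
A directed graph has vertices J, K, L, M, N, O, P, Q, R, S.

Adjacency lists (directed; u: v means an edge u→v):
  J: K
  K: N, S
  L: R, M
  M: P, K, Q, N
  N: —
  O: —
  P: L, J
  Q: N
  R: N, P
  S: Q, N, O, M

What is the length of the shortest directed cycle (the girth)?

3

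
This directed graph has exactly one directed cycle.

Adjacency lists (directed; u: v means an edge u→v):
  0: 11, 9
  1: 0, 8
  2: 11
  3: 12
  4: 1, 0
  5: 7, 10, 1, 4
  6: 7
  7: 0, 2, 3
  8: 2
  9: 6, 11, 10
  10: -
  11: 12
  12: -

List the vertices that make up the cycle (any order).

DFS with gray/black marking from 7:
7 gray
  0 gray
    11 gray
      12 gray
      12 black
    11 black
    9 gray
      6 gray
        6→7: 7 is gray → back edge
Back edge closes the cycle 7 → 0 → 9 → 6 → 7; its vertices are {0, 6, 7, 9}.

0, 6, 7, 9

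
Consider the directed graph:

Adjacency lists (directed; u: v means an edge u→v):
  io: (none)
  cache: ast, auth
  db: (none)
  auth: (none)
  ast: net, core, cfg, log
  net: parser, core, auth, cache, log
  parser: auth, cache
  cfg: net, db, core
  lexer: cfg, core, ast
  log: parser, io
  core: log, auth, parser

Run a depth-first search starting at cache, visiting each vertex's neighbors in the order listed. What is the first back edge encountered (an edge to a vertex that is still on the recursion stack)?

parser→cache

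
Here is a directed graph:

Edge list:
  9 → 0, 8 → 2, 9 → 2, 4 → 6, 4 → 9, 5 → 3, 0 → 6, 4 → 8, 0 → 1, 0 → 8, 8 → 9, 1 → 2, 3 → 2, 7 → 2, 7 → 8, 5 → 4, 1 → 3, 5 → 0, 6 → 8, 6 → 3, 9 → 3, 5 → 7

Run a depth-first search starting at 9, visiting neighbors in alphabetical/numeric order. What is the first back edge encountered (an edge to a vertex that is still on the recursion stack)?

DFS from 9 (visiting neighbors in alphabetical/numeric order); mark gray on enter, black on exit:
9 gray
  0 gray
    1 gray
      2 gray
      2 black
      3 gray
        3→2: 2 black — skip
      3 black
    1 black
    6 gray
      6→3: 3 black — skip
      8 gray
        8→2: 2 black — skip
        8→9: 9 is gray → back edge
First back edge: 8 → 9.

8->9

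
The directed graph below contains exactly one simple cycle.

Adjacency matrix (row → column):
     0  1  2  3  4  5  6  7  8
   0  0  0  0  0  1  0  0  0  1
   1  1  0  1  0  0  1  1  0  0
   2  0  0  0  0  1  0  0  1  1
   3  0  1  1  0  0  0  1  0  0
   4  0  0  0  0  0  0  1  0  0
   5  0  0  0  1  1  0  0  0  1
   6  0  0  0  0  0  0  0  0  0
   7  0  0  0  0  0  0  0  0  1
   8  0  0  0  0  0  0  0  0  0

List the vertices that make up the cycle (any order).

DFS with gray/black marking from 1:
1 gray
  6 gray
  6 black
  2 gray
    8 gray
    8 black
    4 gray
      4→6: 6 black — skip
    4 black
    7 gray
      7→8: 8 black — skip
    7 black
  2 black
  5 gray
    3 gray
      3→2: 2 black — skip
      3→1: 1 is gray → back edge
Back edge closes the cycle 1 → 5 → 3 → 1; its vertices are {1, 3, 5}.

1, 3, 5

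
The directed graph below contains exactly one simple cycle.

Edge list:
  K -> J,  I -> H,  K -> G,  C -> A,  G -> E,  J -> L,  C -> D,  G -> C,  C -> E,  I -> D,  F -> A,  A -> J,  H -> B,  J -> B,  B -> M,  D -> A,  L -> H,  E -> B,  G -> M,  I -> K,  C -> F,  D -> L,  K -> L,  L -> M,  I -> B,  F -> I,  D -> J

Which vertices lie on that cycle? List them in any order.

C, F, G, I, K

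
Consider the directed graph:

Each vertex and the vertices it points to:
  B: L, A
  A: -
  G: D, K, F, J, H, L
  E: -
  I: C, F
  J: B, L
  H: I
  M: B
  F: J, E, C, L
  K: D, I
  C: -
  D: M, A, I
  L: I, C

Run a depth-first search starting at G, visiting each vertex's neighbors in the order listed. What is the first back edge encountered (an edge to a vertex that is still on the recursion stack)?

J→B

DFS from G (visiting each vertex's neighbors in the order listed); mark gray on enter, black on exit:
G gray
  D gray
    M gray
      B gray
        L gray
          I gray
            C gray
            C black
            F gray
              J gray
                J→B: B is gray → back edge
First back edge: J → B.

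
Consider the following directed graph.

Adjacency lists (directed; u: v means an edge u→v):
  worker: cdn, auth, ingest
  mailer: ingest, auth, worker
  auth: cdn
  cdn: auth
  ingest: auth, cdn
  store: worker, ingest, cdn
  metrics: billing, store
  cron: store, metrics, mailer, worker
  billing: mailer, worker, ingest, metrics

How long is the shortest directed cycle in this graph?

For each vertex v, BFS finds the shortest path from v back to v.
The shortest such closed walk is metrics → billing → metrics, length 2.

2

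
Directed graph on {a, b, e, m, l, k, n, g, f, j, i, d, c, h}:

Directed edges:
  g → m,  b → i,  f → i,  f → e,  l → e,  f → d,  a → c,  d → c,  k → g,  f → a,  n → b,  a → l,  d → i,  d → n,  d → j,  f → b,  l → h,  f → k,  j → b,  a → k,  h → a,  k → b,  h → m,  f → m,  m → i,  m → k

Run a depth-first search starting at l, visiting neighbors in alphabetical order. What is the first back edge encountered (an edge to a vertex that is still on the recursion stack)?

DFS from l (visiting neighbors in alphabetical order); mark gray on enter, black on exit:
l gray
  e gray
  e black
  h gray
    a gray
      c gray
      c black
      k gray
        b gray
          i gray
          i black
        b black
        g gray
          m gray
            m→i: i black — skip
            m→k: k is gray → back edge
First back edge: m → k.

m→k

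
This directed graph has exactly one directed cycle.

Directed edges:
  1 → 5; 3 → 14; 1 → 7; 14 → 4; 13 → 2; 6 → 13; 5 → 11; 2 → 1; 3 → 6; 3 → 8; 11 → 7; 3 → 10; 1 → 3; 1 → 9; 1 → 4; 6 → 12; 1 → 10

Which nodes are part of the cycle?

1, 2, 3, 6, 13

DFS with gray/black marking from 1:
1 gray
  9 gray
  9 black
  3 gray
    6 gray
      13 gray
        2 gray
          2→1: 1 is gray → back edge
Back edge closes the cycle 1 → 3 → 6 → 13 → 2 → 1; its vertices are {1, 2, 3, 6, 13}.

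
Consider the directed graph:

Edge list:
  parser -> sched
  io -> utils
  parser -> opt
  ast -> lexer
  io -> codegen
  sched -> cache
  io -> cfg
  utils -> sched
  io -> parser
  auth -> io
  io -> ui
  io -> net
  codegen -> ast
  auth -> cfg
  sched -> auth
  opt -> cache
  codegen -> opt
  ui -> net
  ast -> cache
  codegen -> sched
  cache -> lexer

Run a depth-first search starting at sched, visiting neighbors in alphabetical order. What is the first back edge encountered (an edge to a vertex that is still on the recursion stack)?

DFS from sched (visiting neighbors in alphabetical order); mark gray on enter, black on exit:
sched gray
  auth gray
    cfg gray
    cfg black
    io gray
      io→cfg: cfg black — skip
      codegen gray
        ast gray
          cache gray
            lexer gray
            lexer black
          cache black
          ast→lexer: lexer black — skip
        ast black
        opt gray
          opt→cache: cache black — skip
        opt black
        codegen→sched: sched is gray → back edge
First back edge: codegen → sched.

codegen→sched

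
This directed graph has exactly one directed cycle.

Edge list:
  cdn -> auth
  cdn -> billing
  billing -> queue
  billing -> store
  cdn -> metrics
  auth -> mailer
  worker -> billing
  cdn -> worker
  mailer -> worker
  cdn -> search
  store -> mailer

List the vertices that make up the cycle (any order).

DFS with gray/black marking from billing:
billing gray
  store gray
    mailer gray
      worker gray
        worker→billing: billing is gray → back edge
Back edge closes the cycle billing → store → mailer → worker → billing; its vertices are {store, mailer, worker, billing}.

store, mailer, worker, billing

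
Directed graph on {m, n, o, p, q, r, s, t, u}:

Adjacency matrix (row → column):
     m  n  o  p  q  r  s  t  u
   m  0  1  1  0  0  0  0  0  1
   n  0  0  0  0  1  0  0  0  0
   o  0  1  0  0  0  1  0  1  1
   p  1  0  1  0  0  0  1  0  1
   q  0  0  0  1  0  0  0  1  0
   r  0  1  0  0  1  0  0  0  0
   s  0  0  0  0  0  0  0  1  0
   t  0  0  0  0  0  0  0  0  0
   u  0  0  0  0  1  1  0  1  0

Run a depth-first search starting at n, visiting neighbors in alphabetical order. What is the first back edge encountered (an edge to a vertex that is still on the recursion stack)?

DFS from n (visiting neighbors in alphabetical order); mark gray on enter, black on exit:
n gray
  q gray
    p gray
      m gray
        m→n: n is gray → back edge
First back edge: m → n.

m->n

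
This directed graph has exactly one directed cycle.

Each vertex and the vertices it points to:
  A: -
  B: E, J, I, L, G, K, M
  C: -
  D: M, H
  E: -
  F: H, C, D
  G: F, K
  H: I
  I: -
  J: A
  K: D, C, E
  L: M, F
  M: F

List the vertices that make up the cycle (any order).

D, F, M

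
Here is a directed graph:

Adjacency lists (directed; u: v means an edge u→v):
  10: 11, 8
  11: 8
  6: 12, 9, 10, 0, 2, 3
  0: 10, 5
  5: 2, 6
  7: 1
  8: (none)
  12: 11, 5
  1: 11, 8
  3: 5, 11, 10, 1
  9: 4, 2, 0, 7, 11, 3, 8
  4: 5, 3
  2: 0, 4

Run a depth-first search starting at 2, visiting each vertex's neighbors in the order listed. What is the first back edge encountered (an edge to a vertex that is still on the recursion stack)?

DFS from 2 (visiting each vertex's neighbors in the order listed); mark gray on enter, black on exit:
2 gray
  0 gray
    10 gray
      11 gray
        8 gray
        8 black
      11 black
      10→8: 8 black — skip
    10 black
    5 gray
      5→2: 2 is gray → back edge
First back edge: 5 → 2.

5→2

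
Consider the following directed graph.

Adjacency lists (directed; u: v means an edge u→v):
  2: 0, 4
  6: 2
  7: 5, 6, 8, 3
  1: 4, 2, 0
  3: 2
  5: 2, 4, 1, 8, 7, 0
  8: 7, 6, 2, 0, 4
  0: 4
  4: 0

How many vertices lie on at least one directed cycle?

A vertex is on a directed cycle iff it belongs to a strongly connected component of size ≥ 2 (or has a self-loop).
The vertices on cycles are {0, 4, 5, 7, 8} — 5 in total.

5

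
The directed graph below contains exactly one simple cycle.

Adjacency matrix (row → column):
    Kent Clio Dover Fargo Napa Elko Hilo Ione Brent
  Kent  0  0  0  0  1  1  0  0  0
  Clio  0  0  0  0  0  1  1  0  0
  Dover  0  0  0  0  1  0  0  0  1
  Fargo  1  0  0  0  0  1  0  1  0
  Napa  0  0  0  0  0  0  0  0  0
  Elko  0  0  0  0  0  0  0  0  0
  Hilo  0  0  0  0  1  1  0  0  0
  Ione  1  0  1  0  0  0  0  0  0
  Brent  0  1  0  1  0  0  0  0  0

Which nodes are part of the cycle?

Ione, Brent, Dover, Fargo

DFS with gray/black marking from Ione:
Ione gray
  Dover gray
    Napa gray
    Napa black
    Brent gray
      Fargo gray
        Kent gray
          Elko gray
          Elko black
          Kent→Napa: Napa black — skip
        Kent black
        Fargo→Ione: Ione is gray → back edge
Back edge closes the cycle Ione → Dover → Brent → Fargo → Ione; its vertices are {Ione, Brent, Dover, Fargo}.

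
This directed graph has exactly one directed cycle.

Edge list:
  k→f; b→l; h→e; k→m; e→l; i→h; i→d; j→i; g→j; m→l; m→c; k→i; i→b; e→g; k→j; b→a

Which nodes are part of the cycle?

e, g, h, i, j

DFS with gray/black marking from i:
i gray
  b gray
    l gray
    l black
    a gray
    a black
  b black
  d gray
  d black
  h gray
    e gray
      g gray
        j gray
          j→i: i is gray → back edge
Back edge closes the cycle i → h → e → g → j → i; its vertices are {e, g, h, i, j}.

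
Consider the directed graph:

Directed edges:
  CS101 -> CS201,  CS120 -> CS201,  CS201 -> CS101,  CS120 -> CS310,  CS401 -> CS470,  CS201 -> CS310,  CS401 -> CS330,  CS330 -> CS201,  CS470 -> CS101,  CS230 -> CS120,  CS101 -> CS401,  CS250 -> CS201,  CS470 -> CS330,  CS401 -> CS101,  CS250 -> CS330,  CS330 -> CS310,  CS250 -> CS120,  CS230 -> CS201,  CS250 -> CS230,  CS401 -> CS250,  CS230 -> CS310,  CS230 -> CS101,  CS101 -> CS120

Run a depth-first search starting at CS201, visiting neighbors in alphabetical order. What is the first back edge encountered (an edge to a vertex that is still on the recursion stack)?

CS120->CS201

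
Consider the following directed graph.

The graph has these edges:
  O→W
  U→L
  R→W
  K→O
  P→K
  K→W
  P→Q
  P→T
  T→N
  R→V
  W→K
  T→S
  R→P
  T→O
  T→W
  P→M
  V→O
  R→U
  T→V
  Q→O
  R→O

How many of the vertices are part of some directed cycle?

A vertex is on a directed cycle iff it belongs to a strongly connected component of size ≥ 2 (or has a self-loop).
The vertices on cycles are {K, O, W} — 3 in total.

3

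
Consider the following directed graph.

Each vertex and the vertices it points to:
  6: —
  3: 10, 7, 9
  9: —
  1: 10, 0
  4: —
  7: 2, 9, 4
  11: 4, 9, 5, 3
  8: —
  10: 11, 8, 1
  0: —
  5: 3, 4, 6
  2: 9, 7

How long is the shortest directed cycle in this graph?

For each vertex v, BFS finds the shortest path from v back to v.
The shortest such closed walk is 10 → 1 → 10, length 2.

2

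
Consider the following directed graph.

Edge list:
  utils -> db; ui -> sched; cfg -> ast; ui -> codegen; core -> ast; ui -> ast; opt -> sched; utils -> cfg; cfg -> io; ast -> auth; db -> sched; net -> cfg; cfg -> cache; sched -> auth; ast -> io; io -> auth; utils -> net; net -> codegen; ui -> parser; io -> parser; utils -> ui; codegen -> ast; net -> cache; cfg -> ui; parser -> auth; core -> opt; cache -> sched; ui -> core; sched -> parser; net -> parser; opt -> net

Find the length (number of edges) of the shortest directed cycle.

For each vertex v, BFS finds the shortest path from v back to v.
The shortest such closed walk is net → cfg → ui → core → opt → net, length 5.

5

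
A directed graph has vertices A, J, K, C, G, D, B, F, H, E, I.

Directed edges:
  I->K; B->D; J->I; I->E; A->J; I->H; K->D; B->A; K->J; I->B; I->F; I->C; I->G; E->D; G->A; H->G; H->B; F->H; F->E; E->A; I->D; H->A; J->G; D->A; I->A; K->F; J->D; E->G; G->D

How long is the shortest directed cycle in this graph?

For each vertex v, BFS finds the shortest path from v back to v.
The shortest such closed walk is K → J → I → K, length 3.

3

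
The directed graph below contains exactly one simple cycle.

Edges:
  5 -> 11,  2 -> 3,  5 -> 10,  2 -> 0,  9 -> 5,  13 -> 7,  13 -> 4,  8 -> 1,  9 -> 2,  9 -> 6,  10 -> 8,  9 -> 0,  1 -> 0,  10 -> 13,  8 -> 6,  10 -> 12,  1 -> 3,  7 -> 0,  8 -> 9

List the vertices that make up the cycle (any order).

5, 8, 9, 10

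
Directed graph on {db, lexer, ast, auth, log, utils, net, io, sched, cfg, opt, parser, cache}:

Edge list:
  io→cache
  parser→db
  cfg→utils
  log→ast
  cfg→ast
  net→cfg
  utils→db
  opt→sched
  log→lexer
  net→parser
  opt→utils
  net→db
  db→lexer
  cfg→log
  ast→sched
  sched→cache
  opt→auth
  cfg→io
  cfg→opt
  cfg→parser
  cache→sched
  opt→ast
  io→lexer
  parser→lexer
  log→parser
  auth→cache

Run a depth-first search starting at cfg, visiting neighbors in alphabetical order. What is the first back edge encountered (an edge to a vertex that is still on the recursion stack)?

DFS from cfg (visiting neighbors in alphabetical order); mark gray on enter, black on exit:
cfg gray
  ast gray
    sched gray
      cache gray
        cache→sched: sched is gray → back edge
First back edge: cache → sched.

cache->sched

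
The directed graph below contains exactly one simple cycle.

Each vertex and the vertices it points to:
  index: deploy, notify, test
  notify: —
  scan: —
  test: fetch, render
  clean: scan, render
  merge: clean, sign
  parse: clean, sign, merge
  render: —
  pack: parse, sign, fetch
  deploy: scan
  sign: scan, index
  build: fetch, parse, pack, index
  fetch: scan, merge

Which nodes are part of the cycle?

sign, test, fetch, index, merge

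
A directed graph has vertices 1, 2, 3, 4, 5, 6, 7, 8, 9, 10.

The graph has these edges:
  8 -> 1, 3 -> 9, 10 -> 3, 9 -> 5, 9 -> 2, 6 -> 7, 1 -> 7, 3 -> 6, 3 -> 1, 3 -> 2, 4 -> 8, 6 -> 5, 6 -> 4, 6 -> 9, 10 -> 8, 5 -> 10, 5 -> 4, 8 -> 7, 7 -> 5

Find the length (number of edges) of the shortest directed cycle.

For each vertex v, BFS finds the shortest path from v back to v.
The shortest such closed walk is 10 → 3 → 9 → 5 → 10, length 4.

4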